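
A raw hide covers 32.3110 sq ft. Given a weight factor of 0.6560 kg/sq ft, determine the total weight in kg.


Formula: Weight = area * weight_per_sqft
Substituting: Weight = 32.3110 * 0.6560
Result: 21.1960 kg


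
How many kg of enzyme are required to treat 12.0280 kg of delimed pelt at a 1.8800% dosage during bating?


Formula: Enzyme = substrate * pct / 100
Substituting: Enzyme = 12.0280 * 1.8800 / 100
Result: 0.2261 kg


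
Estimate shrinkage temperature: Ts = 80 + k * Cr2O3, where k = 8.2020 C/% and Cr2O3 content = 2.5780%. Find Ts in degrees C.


Formula: Ts = 80 + k * Cr2O3
Substituting: Ts = 80 + 8.2020 * 2.5780
Result: 101.1448 C


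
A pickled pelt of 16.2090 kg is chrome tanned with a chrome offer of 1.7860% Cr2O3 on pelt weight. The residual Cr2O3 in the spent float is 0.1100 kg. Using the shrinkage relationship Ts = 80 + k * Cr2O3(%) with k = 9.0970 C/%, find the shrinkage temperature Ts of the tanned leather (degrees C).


Offered = pelt * offer_pct / 100 = 16.2090 * 1.7860 / 100 = 0.2895 kg
Uptake = offered - residual = 0.2895 - 0.1100 = 0.1795 kg
Cr2O3% on pelt = uptake / pelt * 100 = 0.1795 / 16.2090 * 100 = 1.1074 %
Ts = 80 + k * Cr2O3% = 80 + 9.0970 * 1.1074 = 90.0737 C


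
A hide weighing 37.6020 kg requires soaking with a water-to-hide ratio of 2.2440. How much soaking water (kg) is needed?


Formula: Water = hide_weight * ratio
Substituting: Water = 37.6020 * 2.2440
Result: 84.3789 kg


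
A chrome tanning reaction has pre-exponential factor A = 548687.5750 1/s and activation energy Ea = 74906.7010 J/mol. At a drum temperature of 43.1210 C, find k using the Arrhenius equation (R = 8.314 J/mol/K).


T_K = T_C + 273.15 = 43.1210 + 273.15 = 316.2710 K
exponent = -Ea / (R * T_K) = -74906.7010 / (8.314 * 316.2710) = -28.4873
k = A * exp(exponent) = 548687.5750 * exp(-28.4873) = 2.3305e-07 1/s


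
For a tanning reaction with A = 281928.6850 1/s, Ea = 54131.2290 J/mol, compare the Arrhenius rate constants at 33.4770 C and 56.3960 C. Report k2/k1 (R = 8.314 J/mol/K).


T1 = 33.4770 + 273.15 = 306.6270 K; T2 = 56.3960 + 273.15 = 329.5460 K
k1 = A * exp(-Ea/(R*T1)) = 281928.6850 * exp(-54131.2290/(8.314*306.6270)) = 1.6921e-04 1/s
k2 = A * exp(-Ea/(R*T2)) = 281928.6850 * exp(-54131.2290/(8.314*329.5460)) = 7.4091e-04 1/s
k2/k1 = 7.4091e-04 / 1.6921e-04 = 4.3787


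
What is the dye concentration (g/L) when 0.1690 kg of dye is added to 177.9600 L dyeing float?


Formula: Conc = dye_mass(kg) / volume(L) * 1000
Substituting: Conc = 0.1690 / 177.9600 * 1000
Result: 0.9497 g/L


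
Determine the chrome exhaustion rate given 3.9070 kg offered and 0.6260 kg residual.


Formula: Uptake = (offered - residual) / offered * 100
Substituting: Uptake = (3.9070 - 0.6260) / 3.9070 * 100
Result: 83.9775 %


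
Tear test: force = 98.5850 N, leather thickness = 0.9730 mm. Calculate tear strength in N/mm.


Formula: Tear strength = force / thickness
Substituting: Tear strength = 98.5850 / 0.9730
Result: 101.3207 N/mm


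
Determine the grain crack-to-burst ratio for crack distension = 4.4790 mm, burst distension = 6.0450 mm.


Formula: Ratio = crack / burst
Substituting: Ratio = 4.4790 / 6.0450
Result: 0.7409


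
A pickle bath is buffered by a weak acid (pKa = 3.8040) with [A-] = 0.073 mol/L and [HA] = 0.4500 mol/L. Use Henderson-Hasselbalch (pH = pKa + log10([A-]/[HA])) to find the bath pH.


ratio = [A-] / [HA] = 0.073 / 0.4500 = 0.1622
log10(ratio) = -0.7899
pH = pKa + log10(ratio) = 3.8040 - 0.7899 = 3.0141


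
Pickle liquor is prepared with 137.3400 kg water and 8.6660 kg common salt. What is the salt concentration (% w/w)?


Formula: Conc = salt / (water + salt) * 100
Substituting: Conc = 8.6660 / (137.3400 + 8.6660) * 100
Result: 5.9354 %


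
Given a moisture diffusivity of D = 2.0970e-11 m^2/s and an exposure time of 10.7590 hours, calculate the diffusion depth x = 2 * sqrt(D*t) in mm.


t = 10.7590 hr * 3600 = 38732.4000 s
D * t = 2.0970e-11 * 38732.4000 = 8.1222e-07
x = 2 * sqrt(D*t) = 2 * sqrt(8.1222e-07) = 0.00180246 m = 1.8025 mm


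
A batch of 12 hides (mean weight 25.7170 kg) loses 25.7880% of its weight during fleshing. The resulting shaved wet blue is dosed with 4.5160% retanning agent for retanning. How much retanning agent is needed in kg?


Total_raw = N * avg_wt = 12 * 25.7170 = 308.6040 kg
Substrate = Total_raw * (1 - loss/100) = 308.6040 * (1 - 25.7880/100) = 229.0212 kg
Retan = Substrate * pct / 100 = 229.0212 * 4.5160 / 100 = 10.3426 kg


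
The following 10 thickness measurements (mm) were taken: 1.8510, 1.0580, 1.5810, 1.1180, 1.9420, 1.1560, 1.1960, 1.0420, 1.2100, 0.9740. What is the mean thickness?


Formula: Average = sum / n
Substituting: Average = 13.1280 / 10
Result: 1.3128 mm


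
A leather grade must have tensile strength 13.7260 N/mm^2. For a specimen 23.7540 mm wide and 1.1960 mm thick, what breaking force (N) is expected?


Formula: F = TS * w * t
Substituting: F = 13.7260 * 23.7540 * 1.1960
Result: 389.9527 N


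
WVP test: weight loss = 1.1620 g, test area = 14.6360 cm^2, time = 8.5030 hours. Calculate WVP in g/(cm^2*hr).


Formula: WVP = loss / (area * time)
Substituting: WVP = 1.1620 / (14.6360 * 8.5030)
Result: 0.00933709 g/(cm^2*hr)


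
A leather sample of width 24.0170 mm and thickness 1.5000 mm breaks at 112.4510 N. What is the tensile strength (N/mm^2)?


Formula: TS = force / (width * thickness)
Substituting: TS = 112.4510 / (24.0170 * 1.5000)
Result: 3.1214 N/mm^2


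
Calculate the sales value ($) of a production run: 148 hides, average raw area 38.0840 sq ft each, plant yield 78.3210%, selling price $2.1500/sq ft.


Raw_total = N * avg_area = 148 * 38.0840 = 5636.4320 sq ft
Finished = Raw_total * yield / 100 = 5636.4320 * 78.3210 / 100 = 4414.5099 sq ft
Value = Finished * price = 4414.5099 * 2.1500 = 9491.1963 $


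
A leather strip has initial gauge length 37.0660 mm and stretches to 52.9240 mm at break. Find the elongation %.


Formula: Elongation = (Lf - L0) / L0 * 100
Substituting: Elongation = (52.9240 - 37.0660) / 37.0660 * 100
Result: 42.7831 %


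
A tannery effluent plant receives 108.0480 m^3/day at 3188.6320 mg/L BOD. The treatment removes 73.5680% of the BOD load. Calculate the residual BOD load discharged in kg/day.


Load_in = volume * conc / 1000 = 108.0480 * 3188.6320 / 1000 = 344.5253 kg/day
Removed = Load_in * eff / 100 = 344.5253 * 73.5680 / 100 = 253.4604 kg/day
Load_out = Load_in - Removed = 344.5253 - 253.4604 = 91.0649 kg/day


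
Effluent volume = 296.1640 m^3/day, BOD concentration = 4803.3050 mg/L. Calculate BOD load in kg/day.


Formula: BOD_load = volume * conc / 1000
Substituting: BOD_load = 296.1640 * 4803.3050 / 1000
Result: 1422.5660 kg/day


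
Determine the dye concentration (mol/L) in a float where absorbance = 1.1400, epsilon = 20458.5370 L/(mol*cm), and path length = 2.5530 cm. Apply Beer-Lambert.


Formula: c = A / (epsilon * l)
Substituting: c = 1.1400 / (20458.5370 * 2.5530)
Result: 2.1826e-05 mol/L


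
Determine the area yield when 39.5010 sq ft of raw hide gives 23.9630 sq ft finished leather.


Formula: Yield = finished / raw * 100
Substituting: Yield = 23.9630 / 39.5010 * 100
Result: 60.6643 %


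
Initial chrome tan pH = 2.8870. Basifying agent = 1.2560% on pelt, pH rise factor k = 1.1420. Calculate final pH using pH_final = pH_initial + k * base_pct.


Formula: pH_final = pH_initial + k * base_pct
Substituting: pH_final = 2.8870 + 1.1420 * 1.2560
Result: 4.3214


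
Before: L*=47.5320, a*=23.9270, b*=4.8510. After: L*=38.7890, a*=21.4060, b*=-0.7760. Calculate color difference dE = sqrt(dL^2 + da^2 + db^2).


dL = -8.7430, da = -2.5210, db = -5.6270
dE = sqrt((-8.7430)^2 + (-2.5210)^2 + (-5.6270)^2) = 10.6985


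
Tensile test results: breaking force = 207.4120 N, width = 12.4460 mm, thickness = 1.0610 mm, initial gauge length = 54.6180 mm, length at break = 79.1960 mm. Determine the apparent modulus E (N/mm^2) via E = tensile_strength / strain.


TS = F / (w * t) = 207.4120 / (12.4460 * 1.0610) = 15.7068 N/mm^2
strain = (Lf - L0) / L0 = (79.1960 - 54.6180) / 54.6180 = 0.4500
E = TS / strain = 15.7068 / 0.4500 = 34.9042 N/mm^2


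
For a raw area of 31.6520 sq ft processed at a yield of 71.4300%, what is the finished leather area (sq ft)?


Formula: finished = raw * yield / 100
Substituting: finished = 31.6520 * 71.4300 / 100
Result: 22.6090 sq ft


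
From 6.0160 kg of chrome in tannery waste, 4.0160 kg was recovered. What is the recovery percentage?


Formula: Recovery = recovered / input * 100
Substituting: Recovery = 4.0160 / 6.0160 * 100
Result: 66.7553 %


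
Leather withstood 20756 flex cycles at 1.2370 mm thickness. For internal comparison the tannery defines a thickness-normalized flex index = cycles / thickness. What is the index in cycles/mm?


Formula: Index = cycles / thickness
Substituting: Index = 20756 / 1.2370
Result: 16779.3048 cycles/mm


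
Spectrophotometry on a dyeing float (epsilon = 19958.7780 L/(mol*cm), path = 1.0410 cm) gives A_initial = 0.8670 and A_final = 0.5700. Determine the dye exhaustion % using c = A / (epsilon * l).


c_initial = A_i / (epsilon * l) = 0.8670 / (19958.7780 * 1.0410) = 4.1729e-05 mol/L
c_final = A_f / (epsilon * l) = 0.5700 / (19958.7780 * 1.0410) = 2.7434e-05 mol/L
Exhaustion = (c_initial - c_final) / c_initial * 100 = (4.1729e-05 - 2.7434e-05) / 4.1729e-05 * 100 = 34.2561 %


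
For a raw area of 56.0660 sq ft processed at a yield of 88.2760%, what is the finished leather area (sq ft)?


Formula: finished = raw * yield / 100
Substituting: finished = 56.0660 * 88.2760 / 100
Result: 49.4928 sq ft


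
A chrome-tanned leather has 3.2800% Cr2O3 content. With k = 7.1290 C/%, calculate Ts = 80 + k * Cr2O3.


Formula: Ts = 80 + k * Cr2O3
Substituting: Ts = 80 + 7.1290 * 3.2800
Result: 103.3831 C


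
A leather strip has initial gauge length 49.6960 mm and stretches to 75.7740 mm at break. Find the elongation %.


Formula: Elongation = (Lf - L0) / L0 * 100
Substituting: Elongation = (75.7740 - 49.6960) / 49.6960 * 100
Result: 52.4750 %


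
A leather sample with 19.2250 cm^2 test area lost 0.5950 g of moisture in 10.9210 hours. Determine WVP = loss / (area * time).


Formula: WVP = loss / (area * time)
Substituting: WVP = 0.5950 / (19.2250 * 10.9210)
Result: 0.00283392 g/(cm^2*hr)


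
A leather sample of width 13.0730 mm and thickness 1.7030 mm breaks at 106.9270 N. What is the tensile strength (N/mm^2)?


Formula: TS = force / (width * thickness)
Substituting: TS = 106.9270 / (13.0730 * 1.7030)
Result: 4.8028 N/mm^2


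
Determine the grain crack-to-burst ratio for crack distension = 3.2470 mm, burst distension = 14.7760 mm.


Formula: Ratio = crack / burst
Substituting: Ratio = 3.2470 / 14.7760
Result: 0.2197


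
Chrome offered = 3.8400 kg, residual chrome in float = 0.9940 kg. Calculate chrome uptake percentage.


Formula: Uptake = (offered - residual) / offered * 100
Substituting: Uptake = (3.8400 - 0.9940) / 3.8400 * 100
Result: 74.1146 %


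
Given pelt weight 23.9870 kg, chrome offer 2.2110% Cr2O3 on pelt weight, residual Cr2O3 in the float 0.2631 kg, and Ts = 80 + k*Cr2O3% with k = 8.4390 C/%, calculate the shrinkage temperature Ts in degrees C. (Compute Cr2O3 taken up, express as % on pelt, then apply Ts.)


Offered = pelt * offer_pct / 100 = 23.9870 * 2.2110 / 100 = 0.5304 kg
Uptake = offered - residual = 0.5304 - 0.2631 = 0.2673 kg
Cr2O3% on pelt = uptake / pelt * 100 = 0.2673 / 23.9870 * 100 = 1.1142 %
Ts = 80 + k * Cr2O3% = 80 + 8.4390 * 1.1142 = 89.4024 C


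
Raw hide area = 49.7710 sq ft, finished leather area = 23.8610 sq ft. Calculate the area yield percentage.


Formula: Yield = finished / raw * 100
Substituting: Yield = 23.8610 / 49.7710 * 100
Result: 47.9416 %


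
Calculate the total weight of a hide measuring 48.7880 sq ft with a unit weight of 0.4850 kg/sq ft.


Formula: Weight = area * weight_per_sqft
Substituting: Weight = 48.7880 * 0.4850
Result: 23.6622 kg


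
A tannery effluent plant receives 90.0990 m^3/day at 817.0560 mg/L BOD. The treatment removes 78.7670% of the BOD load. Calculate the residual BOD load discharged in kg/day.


Load_in = volume * conc / 1000 = 90.0990 * 817.0560 / 1000 = 73.6159 kg/day
Removed = Load_in * eff / 100 = 73.6159 * 78.7670 / 100 = 57.9851 kg/day
Load_out = Load_in - Removed = 73.6159 - 57.9851 = 15.6309 kg/day


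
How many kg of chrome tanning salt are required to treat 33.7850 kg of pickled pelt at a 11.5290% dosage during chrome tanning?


Formula: Chrome = substrate * pct / 100
Substituting: Chrome = 33.7850 * 11.5290 / 100
Result: 3.8951 kg


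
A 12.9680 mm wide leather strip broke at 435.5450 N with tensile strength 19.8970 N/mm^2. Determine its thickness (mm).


Formula: t = F / (TS * w)
Substituting: t = 435.5450 / (19.8970 * 12.9680)
Result: 1.6880 mm


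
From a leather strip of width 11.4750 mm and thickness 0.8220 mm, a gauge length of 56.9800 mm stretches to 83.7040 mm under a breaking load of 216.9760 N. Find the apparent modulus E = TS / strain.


TS = F / (w * t) = 216.9760 / (11.4750 * 0.8220) = 23.0031 N/mm^2
strain = (Lf - L0) / L0 = (83.7040 - 56.9800) / 56.9800 = 0.4690
E = TS / strain = 23.0031 / 0.4690 = 49.0465 N/mm^2


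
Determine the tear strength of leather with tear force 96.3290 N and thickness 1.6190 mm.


Formula: Tear strength = force / thickness
Substituting: Tear strength = 96.3290 / 1.6190
Result: 59.4991 N/mm


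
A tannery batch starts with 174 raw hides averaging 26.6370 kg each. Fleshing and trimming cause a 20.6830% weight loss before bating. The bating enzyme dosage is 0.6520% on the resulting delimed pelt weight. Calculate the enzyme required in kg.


Total_raw = N * avg_wt = 174 * 26.6370 = 4634.8380 kg
Substrate = Total_raw * (1 - loss/100) = 4634.8380 * (1 - 20.6830/100) = 3676.2145 kg
Enzyme = Substrate * pct / 100 = 3676.2145 * 0.6520 / 100 = 23.9689 kg


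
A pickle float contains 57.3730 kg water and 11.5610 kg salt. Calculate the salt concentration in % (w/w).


Formula: Conc = salt / (water + salt) * 100
Substituting: Conc = 11.5610 / (57.3730 + 11.5610) * 100
Result: 16.7711 %


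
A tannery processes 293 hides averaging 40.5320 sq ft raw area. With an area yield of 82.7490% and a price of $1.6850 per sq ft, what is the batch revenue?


Raw_total = N * avg_area = 293 * 40.5320 = 11875.8760 sq ft
Finished = Raw_total * yield / 100 = 11875.8760 * 82.7490 / 100 = 9827.1686 sq ft
Value = Finished * price = 9827.1686 * 1.6850 = 16558.7791 $


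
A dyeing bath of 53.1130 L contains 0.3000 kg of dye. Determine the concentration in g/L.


Formula: Conc = dye_mass(kg) / volume(L) * 1000
Substituting: Conc = 0.3000 / 53.1130 * 1000
Result: 5.6483 g/L


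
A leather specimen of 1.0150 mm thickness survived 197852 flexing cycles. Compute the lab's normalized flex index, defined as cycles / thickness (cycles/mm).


Formula: Index = cycles / thickness
Substituting: Index = 197852 / 1.0150
Result: 194928.0788 cycles/mm


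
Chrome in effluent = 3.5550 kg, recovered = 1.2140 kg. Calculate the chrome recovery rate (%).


Formula: Recovery = recovered / input * 100
Substituting: Recovery = 1.2140 / 3.5550 * 100
Result: 34.1491 %


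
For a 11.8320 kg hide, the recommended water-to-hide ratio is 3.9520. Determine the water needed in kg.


Formula: Water = hide_weight * ratio
Substituting: Water = 11.8320 * 3.9520
Result: 46.7601 kg


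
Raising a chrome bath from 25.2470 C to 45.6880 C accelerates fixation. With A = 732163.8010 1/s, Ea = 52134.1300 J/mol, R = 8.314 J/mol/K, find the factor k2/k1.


T1 = 25.2470 + 273.15 = 298.3970 K; T2 = 45.6880 + 273.15 = 318.8380 K
k1 = A * exp(-Ea/(R*T1)) = 732163.8010 * exp(-52134.1300/(8.314*298.3970)) = 5.4721e-04 1/s
k2 = A * exp(-Ea/(R*T2)) = 732163.8010 * exp(-52134.1300/(8.314*318.8380)) = 0.00210505 1/s
k2/k1 = 0.00210505 / 5.4721e-04 = 3.8469


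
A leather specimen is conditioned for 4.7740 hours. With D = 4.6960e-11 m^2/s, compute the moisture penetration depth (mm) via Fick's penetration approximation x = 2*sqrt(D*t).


t = 4.7740 hr * 3600 = 17186.4000 s
D * t = 4.6960e-11 * 17186.4000 = 8.0707e-07
x = 2 * sqrt(D*t) = 2 * sqrt(8.0707e-07) = 0.00179675 m = 1.7967 mm


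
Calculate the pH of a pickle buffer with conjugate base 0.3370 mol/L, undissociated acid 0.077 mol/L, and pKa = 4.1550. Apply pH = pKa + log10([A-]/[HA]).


ratio = [A-] / [HA] = 0.3370 / 0.077 = 4.3766
log10(ratio) = 0.6411
pH = pKa + log10(ratio) = 4.1550 + 0.6411 = 4.7961


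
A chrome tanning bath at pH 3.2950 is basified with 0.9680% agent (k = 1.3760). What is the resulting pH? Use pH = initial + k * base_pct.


Formula: pH_final = pH_initial + k * base_pct
Substituting: pH_final = 3.2950 + 1.3760 * 0.9680
Result: 4.6270


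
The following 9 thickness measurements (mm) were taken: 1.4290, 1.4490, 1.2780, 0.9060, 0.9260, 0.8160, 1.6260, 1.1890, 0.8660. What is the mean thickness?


Formula: Average = sum / n
Substituting: Average = 10.4850 / 9
Result: 1.1650 mm


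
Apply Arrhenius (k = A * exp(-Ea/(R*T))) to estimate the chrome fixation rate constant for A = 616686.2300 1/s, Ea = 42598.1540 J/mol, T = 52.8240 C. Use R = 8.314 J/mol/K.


T_K = T_C + 273.15 = 52.8240 + 273.15 = 325.9740 K
exponent = -Ea / (R * T_K) = -42598.1540 / (8.314 * 325.9740) = -15.7180
k = A * exp(exponent) = 616686.2300 * exp(-15.7180) = 0.0920059 1/s


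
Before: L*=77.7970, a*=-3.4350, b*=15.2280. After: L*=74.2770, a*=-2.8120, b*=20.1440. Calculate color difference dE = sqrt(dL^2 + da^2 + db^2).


dL = -3.5200, da = 0.6230, db = 4.9160
dE = sqrt((-3.5200)^2 + 0.6230^2 + 4.9160^2) = 6.0783


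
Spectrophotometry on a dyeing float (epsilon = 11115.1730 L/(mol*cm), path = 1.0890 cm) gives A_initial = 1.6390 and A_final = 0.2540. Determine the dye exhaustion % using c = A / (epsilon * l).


c_initial = A_i / (epsilon * l) = 1.6390 / (11115.1730 * 1.0890) = 1.3541e-04 mol/L
c_final = A_f / (epsilon * l) = 0.2540 / (11115.1730 * 1.0890) = 2.0984e-05 mol/L
Exhaustion = (c_initial - c_final) / c_initial * 100 = (1.3541e-04 - 2.0984e-05) / 1.3541e-04 * 100 = 84.5027 %


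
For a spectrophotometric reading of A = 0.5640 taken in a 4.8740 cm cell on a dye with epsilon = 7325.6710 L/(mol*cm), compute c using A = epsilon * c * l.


Formula: c = A / (epsilon * l)
Substituting: c = 0.5640 / (7325.6710 * 4.8740)
Result: 1.5796e-05 mol/L


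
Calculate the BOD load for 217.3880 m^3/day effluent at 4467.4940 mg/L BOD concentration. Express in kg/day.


Formula: BOD_load = volume * conc / 1000
Substituting: BOD_load = 217.3880 * 4467.4940 / 1000
Result: 971.1796 kg/day


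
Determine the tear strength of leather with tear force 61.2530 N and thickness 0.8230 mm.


Formula: Tear strength = force / thickness
Substituting: Tear strength = 61.2530 / 0.8230
Result: 74.4265 N/mm


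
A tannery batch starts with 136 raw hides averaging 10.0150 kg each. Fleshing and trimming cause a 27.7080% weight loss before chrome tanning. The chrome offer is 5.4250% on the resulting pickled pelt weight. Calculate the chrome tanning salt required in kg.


Total_raw = N * avg_wt = 136 * 10.0150 = 1362.0400 kg
Substrate = Total_raw * (1 - loss/100) = 1362.0400 * (1 - 27.7080/100) = 984.6460 kg
Chrome = Substrate * pct / 100 = 984.6460 * 5.4250 / 100 = 53.4170 kg


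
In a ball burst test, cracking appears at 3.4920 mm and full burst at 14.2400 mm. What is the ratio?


Formula: Ratio = crack / burst
Substituting: Ratio = 3.4920 / 14.2400
Result: 0.2452


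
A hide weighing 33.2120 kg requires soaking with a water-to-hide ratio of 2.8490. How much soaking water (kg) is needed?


Formula: Water = hide_weight * ratio
Substituting: Water = 33.2120 * 2.8490
Result: 94.6210 kg


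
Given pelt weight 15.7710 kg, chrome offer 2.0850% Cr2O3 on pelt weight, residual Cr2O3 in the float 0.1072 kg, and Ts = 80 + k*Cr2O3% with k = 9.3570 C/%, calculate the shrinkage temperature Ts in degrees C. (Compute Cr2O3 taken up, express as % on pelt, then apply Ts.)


Offered = pelt * offer_pct / 100 = 15.7710 * 2.0850 / 100 = 0.3288 kg
Uptake = offered - residual = 0.3288 - 0.1072 = 0.2216 kg
Cr2O3% on pelt = uptake / pelt * 100 = 0.2216 / 15.7710 * 100 = 1.4053 %
Ts = 80 + k * Cr2O3% = 80 + 9.3570 * 1.4053 = 93.1491 C


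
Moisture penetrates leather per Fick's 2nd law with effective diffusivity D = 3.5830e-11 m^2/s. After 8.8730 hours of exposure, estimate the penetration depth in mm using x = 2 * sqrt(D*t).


t = 8.8730 hr * 3600 = 31942.8000 s
D * t = 3.5830e-11 * 31942.8000 = 1.1445e-06
x = 2 * sqrt(D*t) = 2 * sqrt(1.1445e-06) = 0.00213964 m = 2.1396 mm


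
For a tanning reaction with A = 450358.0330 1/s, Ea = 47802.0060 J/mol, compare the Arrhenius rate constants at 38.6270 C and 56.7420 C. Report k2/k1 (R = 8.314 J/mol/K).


T1 = 38.6270 + 273.15 = 311.7770 K; T2 = 56.7420 + 273.15 = 329.8920 K
k1 = A * exp(-Ea/(R*T1)) = 450358.0330 * exp(-47802.0060/(8.314*311.7770)) = 0.00441158 1/s
k2 = A * exp(-Ea/(R*T2)) = 450358.0330 * exp(-47802.0060/(8.314*329.8920)) = 0.0121446 1/s
k2/k1 = 0.0121446 / 0.00441158 = 2.7529


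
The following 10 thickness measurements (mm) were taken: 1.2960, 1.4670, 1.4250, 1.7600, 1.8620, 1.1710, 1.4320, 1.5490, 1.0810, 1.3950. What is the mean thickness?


Formula: Average = sum / n
Substituting: Average = 14.4380 / 10
Result: 1.4438 mm


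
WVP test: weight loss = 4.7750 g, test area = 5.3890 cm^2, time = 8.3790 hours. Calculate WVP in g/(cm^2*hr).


Formula: WVP = loss / (area * time)
Substituting: WVP = 4.7750 / (5.3890 * 8.3790)
Result: 0.1057 g/(cm^2*hr)


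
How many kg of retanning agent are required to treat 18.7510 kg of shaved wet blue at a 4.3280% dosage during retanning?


Formula: Retan = substrate * pct / 100
Substituting: Retan = 18.7510 * 4.3280 / 100
Result: 0.8115 kg


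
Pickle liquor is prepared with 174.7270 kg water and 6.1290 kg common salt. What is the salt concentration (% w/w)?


Formula: Conc = salt / (water + salt) * 100
Substituting: Conc = 6.1290 / (174.7270 + 6.1290) * 100
Result: 3.3889 %


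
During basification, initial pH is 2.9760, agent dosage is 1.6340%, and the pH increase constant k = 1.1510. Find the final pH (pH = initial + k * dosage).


Formula: pH_final = pH_initial + k * base_pct
Substituting: pH_final = 2.9760 + 1.1510 * 1.6340
Result: 4.8567


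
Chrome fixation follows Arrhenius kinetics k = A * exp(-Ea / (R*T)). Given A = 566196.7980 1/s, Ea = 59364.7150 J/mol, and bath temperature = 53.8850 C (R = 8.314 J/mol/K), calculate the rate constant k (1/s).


T_K = T_C + 273.15 = 53.8850 + 273.15 = 327.0350 K
exponent = -Ea / (R * T_K) = -59364.7150 / (8.314 * 327.0350) = -21.8335
k = A * exp(exponent) = 566196.7980 * exp(-21.8335) = 1.8654e-04 1/s


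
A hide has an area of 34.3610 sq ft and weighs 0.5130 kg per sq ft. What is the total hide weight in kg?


Formula: Weight = area * weight_per_sqft
Substituting: Weight = 34.3610 * 0.5130
Result: 17.6272 kg


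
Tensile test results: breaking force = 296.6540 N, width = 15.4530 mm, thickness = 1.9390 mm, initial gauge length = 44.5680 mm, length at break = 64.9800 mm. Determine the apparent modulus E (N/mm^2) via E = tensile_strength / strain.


TS = F / (w * t) = 296.6540 / (15.4530 * 1.9390) = 9.9006 N/mm^2
strain = (Lf - L0) / L0 = (64.9800 - 44.5680) / 44.5680 = 0.4580
E = TS / strain = 9.9006 / 0.4580 = 21.6171 N/mm^2


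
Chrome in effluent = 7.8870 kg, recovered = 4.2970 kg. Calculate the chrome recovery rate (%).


Formula: Recovery = recovered / input * 100
Substituting: Recovery = 4.2970 / 7.8870 * 100
Result: 54.4821 %


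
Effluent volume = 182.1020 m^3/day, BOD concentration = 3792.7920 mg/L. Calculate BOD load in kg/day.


Formula: BOD_load = volume * conc / 1000
Substituting: BOD_load = 182.1020 * 3792.7920 / 1000
Result: 690.6750 kg/day


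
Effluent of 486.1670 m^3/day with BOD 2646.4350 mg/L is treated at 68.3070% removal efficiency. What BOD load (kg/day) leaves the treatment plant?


Load_in = volume * conc / 1000 = 486.1670 * 2646.4350 / 1000 = 1286.6094 kg/day
Removed = Load_in * eff / 100 = 1286.6094 * 68.3070 / 100 = 878.8443 kg/day
Load_out = Load_in - Removed = 1286.6094 - 878.8443 = 407.7651 kg/day


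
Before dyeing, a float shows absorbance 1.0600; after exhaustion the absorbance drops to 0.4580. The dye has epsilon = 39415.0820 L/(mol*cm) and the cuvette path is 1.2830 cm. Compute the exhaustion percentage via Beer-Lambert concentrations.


c_initial = A_i / (epsilon * l) = 1.0600 / (39415.0820 * 1.2830) = 2.0961e-05 mol/L
c_final = A_f / (epsilon * l) = 0.4580 / (39415.0820 * 1.2830) = 9.0568e-06 mol/L
Exhaustion = (c_initial - c_final) / c_initial * 100 = (2.0961e-05 - 9.0568e-06) / 2.0961e-05 * 100 = 56.7925 %


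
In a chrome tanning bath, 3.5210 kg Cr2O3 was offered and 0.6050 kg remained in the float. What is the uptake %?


Formula: Uptake = (offered - residual) / offered * 100
Substituting: Uptake = (3.5210 - 0.6050) / 3.5210 * 100
Result: 82.8174 %


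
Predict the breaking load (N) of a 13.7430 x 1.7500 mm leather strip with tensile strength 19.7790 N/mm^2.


Formula: F = TS * w * t
Substituting: F = 19.7790 * 13.7430 * 1.7500
Result: 475.6899 N


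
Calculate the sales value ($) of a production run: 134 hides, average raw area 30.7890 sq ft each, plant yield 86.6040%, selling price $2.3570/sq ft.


Raw_total = N * avg_area = 134 * 30.7890 = 4125.7260 sq ft
Finished = Raw_total * yield / 100 = 4125.7260 * 86.6040 / 100 = 3573.0437 sq ft
Value = Finished * price = 3573.0437 * 2.3570 = 8421.6641 $


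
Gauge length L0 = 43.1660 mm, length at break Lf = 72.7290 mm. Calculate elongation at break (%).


Formula: Elongation = (Lf - L0) / L0 * 100
Substituting: Elongation = (72.7290 - 43.1660) / 43.1660 * 100
Result: 68.4868 %


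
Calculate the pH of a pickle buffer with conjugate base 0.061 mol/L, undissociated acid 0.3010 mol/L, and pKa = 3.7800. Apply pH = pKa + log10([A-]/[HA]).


ratio = [A-] / [HA] = 0.061 / 0.3010 = 0.2027
log10(ratio) = -0.6932
pH = pKa + log10(ratio) = 3.7800 - 0.6932 = 3.0868


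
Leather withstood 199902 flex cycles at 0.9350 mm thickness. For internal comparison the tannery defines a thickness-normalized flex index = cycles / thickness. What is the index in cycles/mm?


Formula: Index = cycles / thickness
Substituting: Index = 199902 / 0.9350
Result: 213798.9305 cycles/mm


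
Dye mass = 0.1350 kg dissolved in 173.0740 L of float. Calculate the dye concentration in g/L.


Formula: Conc = dye_mass(kg) / volume(L) * 1000
Substituting: Conc = 0.1350 / 173.0740 * 1000
Result: 0.7800 g/L


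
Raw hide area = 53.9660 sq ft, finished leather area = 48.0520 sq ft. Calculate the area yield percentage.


Formula: Yield = finished / raw * 100
Substituting: Yield = 48.0520 / 53.9660 * 100
Result: 89.0412 %


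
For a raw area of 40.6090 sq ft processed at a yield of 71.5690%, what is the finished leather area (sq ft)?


Formula: finished = raw * yield / 100
Substituting: finished = 40.6090 * 71.5690 / 100
Result: 29.0635 sq ft


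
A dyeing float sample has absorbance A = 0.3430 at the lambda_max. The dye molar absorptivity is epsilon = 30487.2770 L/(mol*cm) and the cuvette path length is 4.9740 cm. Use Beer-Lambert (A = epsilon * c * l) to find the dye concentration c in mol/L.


Formula: c = A / (epsilon * l)
Substituting: c = 0.3430 / (30487.2770 * 4.9740)
Result: 2.2619e-06 mol/L


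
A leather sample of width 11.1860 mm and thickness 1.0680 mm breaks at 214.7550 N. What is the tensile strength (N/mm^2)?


Formula: TS = force / (width * thickness)
Substituting: TS = 214.7550 / (11.1860 * 1.0680)
Result: 17.9762 N/mm^2


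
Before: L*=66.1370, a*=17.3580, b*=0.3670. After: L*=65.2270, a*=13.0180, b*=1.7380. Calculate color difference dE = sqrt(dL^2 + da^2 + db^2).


dL = -0.9100, da = -4.3400, db = 1.3710
dE = sqrt((-0.9100)^2 + (-4.3400)^2 + 1.3710^2) = 4.6415


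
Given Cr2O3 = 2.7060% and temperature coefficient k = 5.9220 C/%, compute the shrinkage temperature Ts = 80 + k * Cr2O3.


Formula: Ts = 80 + k * Cr2O3
Substituting: Ts = 80 + 5.9220 * 2.7060
Result: 96.0249 C


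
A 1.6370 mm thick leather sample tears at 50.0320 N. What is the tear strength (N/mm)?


Formula: Tear strength = force / thickness
Substituting: Tear strength = 50.0320 / 1.6370
Result: 30.5632 N/mm


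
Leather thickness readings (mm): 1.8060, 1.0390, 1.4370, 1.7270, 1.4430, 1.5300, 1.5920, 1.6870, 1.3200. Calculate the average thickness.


Formula: Average = sum / n
Substituting: Average = 13.5810 / 9
Result: 1.5090 mm


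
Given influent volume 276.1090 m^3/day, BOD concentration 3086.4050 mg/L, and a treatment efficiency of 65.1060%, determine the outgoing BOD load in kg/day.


Load_in = volume * conc / 1000 = 276.1090 * 3086.4050 / 1000 = 852.1842 kg/day
Removed = Load_in * eff / 100 = 852.1842 * 65.1060 / 100 = 554.8230 kg/day
Load_out = Load_in - Removed = 852.1842 - 554.8230 = 297.3612 kg/day


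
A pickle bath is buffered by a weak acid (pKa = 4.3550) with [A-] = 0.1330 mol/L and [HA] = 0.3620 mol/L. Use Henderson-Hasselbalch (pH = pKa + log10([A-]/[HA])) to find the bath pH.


ratio = [A-] / [HA] = 0.1330 / 0.3620 = 0.3674
log10(ratio) = -0.4349
pH = pKa + log10(ratio) = 4.3550 - 0.4349 = 3.9201


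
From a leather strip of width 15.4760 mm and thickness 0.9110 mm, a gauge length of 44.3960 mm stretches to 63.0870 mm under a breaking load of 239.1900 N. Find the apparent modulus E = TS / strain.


TS = F / (w * t) = 239.1900 / (15.4760 * 0.9110) = 16.9655 N/mm^2
strain = (Lf - L0) / L0 = (63.0870 - 44.3960) / 44.3960 = 0.4210
E = TS / strain = 16.9655 / 0.4210 = 40.2974 N/mm^2


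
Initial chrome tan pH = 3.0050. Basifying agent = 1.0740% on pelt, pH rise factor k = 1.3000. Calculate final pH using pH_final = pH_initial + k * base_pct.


Formula: pH_final = pH_initial + k * base_pct
Substituting: pH_final = 3.0050 + 1.3000 * 1.0740
Result: 4.4012


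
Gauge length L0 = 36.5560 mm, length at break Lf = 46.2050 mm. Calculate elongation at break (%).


Formula: Elongation = (Lf - L0) / L0 * 100
Substituting: Elongation = (46.2050 - 36.5560) / 36.5560 * 100
Result: 26.3951 %


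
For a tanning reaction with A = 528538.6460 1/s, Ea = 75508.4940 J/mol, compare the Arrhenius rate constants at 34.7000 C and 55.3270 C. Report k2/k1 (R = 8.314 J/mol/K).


T1 = 34.7000 + 273.15 = 307.8500 K; T2 = 55.3270 + 273.15 = 328.4770 K
k1 = A * exp(-Ea/(R*T1)) = 528538.6460 * exp(-75508.4940/(8.314*307.8500)) = 8.1407e-08 1/s
k2 = A * exp(-Ea/(R*T2)) = 528538.6460 * exp(-75508.4940/(8.314*328.4770)) = 5.1907e-07 1/s
k2/k1 = 5.1907e-07 / 8.1407e-08 = 6.3763


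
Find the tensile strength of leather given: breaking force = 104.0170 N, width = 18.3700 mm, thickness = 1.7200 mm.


Formula: TS = force / (width * thickness)
Substituting: TS = 104.0170 / (18.3700 * 1.7200)
Result: 3.2921 N/mm^2


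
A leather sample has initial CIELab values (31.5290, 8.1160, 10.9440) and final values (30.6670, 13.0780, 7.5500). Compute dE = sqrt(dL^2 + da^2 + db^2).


dL = -0.8620, da = 4.9620, db = -3.3940
dE = sqrt((-0.8620)^2 + 4.9620^2 + (-3.3940)^2) = 6.0732


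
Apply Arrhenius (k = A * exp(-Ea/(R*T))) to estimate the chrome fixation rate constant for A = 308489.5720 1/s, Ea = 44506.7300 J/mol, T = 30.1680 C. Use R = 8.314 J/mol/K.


T_K = T_C + 273.15 = 30.1680 + 273.15 = 303.3180 K
exponent = -Ea / (R * T_K) = -44506.7300 / (8.314 * 303.3180) = -17.6489
k = A * exp(exponent) = 308489.5720 * exp(-17.6489) = 0.00667457 1/s


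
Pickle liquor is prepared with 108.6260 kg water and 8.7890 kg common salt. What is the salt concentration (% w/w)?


Formula: Conc = salt / (water + salt) * 100
Substituting: Conc = 8.7890 / (108.6260 + 8.7890) * 100
Result: 7.4854 %


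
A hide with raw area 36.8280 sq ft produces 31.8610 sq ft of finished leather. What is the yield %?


Formula: Yield = finished / raw * 100
Substituting: Yield = 31.8610 / 36.8280 * 100
Result: 86.5130 %


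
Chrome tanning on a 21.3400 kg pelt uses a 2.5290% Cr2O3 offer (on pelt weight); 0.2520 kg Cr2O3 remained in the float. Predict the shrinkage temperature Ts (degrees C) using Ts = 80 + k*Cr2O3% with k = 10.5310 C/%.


Offered = pelt * offer_pct / 100 = 21.3400 * 2.5290 / 100 = 0.5397 kg
Uptake = offered - residual = 0.5397 - 0.2520 = 0.2877 kg
Cr2O3% on pelt = uptake / pelt * 100 = 0.2877 / 21.3400 * 100 = 1.3481 %
Ts = 80 + k * Cr2O3% = 80 + 10.5310 * 1.3481 = 94.1970 C


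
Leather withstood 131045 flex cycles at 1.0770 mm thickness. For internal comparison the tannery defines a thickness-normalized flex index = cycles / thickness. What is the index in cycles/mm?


Formula: Index = cycles / thickness
Substituting: Index = 131045 / 1.0770
Result: 121675.9517 cycles/mm


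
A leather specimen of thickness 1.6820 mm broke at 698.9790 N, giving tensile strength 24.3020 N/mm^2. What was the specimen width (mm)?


Formula: w = F / (TS * t)
Substituting: w = 698.9790 / (24.3020 * 1.6820)
Result: 17.1000 mm


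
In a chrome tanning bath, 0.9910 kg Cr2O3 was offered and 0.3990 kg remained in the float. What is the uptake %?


Formula: Uptake = (offered - residual) / offered * 100
Substituting: Uptake = (0.9910 - 0.3990) / 0.9910 * 100
Result: 59.7376 %


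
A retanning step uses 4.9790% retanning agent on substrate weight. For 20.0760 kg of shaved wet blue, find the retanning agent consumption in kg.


Formula: Retan = substrate * pct / 100
Substituting: Retan = 20.0760 * 4.9790 / 100
Result: 0.9996 kg


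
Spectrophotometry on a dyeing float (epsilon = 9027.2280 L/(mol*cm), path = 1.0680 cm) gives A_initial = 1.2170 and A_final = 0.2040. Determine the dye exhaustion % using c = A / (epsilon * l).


c_initial = A_i / (epsilon * l) = 1.2170 / (9027.2280 * 1.0680) = 1.2623e-04 mol/L
c_final = A_f / (epsilon * l) = 0.2040 / (9027.2280 * 1.0680) = 2.1159e-05 mol/L
Exhaustion = (c_initial - c_final) / c_initial * 100 = (1.2623e-04 - 2.1159e-05) / 1.2623e-04 * 100 = 83.2375 %


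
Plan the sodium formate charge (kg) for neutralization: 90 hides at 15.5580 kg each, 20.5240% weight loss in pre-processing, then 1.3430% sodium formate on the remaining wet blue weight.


Total_raw = N * avg_wt = 90 * 15.5580 = 1400.2200 kg
Substrate = Total_raw * (1 - loss/100) = 1400.2200 * (1 - 20.5240/100) = 1112.8388 kg
Neutralizer = Substrate * pct / 100 = 1112.8388 * 1.3430 / 100 = 14.9454 kg


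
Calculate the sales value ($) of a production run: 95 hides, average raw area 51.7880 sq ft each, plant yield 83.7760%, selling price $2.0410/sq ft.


Raw_total = N * avg_area = 95 * 51.7880 = 4919.8600 sq ft
Finished = Raw_total * yield / 100 = 4919.8600 * 83.7760 / 100 = 4121.6619 sq ft
Value = Finished * price = 4121.6619 * 2.0410 = 8412.3120 $


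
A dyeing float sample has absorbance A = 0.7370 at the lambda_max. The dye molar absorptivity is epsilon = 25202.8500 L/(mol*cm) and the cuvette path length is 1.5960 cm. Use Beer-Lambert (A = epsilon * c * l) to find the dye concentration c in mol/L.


Formula: c = A / (epsilon * l)
Substituting: c = 0.7370 / (25202.8500 * 1.5960)
Result: 1.8323e-05 mol/L


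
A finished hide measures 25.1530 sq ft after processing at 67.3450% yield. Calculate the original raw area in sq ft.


Formula: raw = finished * 100 / yield
Substituting: raw = 25.1530 * 100 / 67.3450
Result: 37.3495 sq ft


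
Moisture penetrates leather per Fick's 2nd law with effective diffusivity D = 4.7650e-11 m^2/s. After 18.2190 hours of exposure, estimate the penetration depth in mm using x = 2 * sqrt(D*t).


t = 18.2190 hr * 3600 = 65588.4000 s
D * t = 4.7650e-11 * 65588.4000 = 3.1253e-06
x = 2 * sqrt(D*t) = 2 * sqrt(3.1253e-06) = 0.0035357 m = 3.5357 mm


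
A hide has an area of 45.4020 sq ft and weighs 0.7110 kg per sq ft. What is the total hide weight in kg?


Formula: Weight = area * weight_per_sqft
Substituting: Weight = 45.4020 * 0.7110
Result: 32.2808 kg


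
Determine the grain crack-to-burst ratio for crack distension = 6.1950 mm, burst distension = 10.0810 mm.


Formula: Ratio = crack / burst
Substituting: Ratio = 6.1950 / 10.0810
Result: 0.6145


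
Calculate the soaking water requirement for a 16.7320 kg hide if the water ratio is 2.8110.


Formula: Water = hide_weight * ratio
Substituting: Water = 16.7320 * 2.8110
Result: 47.0337 kg


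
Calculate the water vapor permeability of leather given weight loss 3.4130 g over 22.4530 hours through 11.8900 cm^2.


Formula: WVP = loss / (area * time)
Substituting: WVP = 3.4130 / (11.8900 * 22.4530)
Result: 0.0127844 g/(cm^2*hr)


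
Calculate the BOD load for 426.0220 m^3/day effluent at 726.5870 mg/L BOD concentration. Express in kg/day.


Formula: BOD_load = volume * conc / 1000
Substituting: BOD_load = 426.0220 * 726.5870 / 1000
Result: 309.5420 kg/day


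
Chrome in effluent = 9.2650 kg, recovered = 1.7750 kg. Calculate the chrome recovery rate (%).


Formula: Recovery = recovered / input * 100
Substituting: Recovery = 1.7750 / 9.2650 * 100
Result: 19.1581 %


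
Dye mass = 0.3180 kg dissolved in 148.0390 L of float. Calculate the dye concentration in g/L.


Formula: Conc = dye_mass(kg) / volume(L) * 1000
Substituting: Conc = 0.3180 / 148.0390 * 1000
Result: 2.1481 g/L


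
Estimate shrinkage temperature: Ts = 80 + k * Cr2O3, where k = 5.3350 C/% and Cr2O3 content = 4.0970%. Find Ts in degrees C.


Formula: Ts = 80 + k * Cr2O3
Substituting: Ts = 80 + 5.3350 * 4.0970
Result: 101.8575 C


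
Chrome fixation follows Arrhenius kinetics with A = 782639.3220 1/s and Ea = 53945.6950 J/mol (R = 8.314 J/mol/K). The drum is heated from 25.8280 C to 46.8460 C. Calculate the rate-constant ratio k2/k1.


T1 = 25.8280 + 273.15 = 298.9780 K; T2 = 46.8460 + 273.15 = 319.9960 K
k1 = A * exp(-Ea/(R*T1)) = 782639.3220 * exp(-53945.6950/(8.314*298.9780)) = 2.9399e-04 1/s
k2 = A * exp(-Ea/(R*T2)) = 782639.3220 * exp(-53945.6950/(8.314*319.9960)) = 0.00122293 1/s
k2/k1 = 0.00122293 / 2.9399e-04 = 4.1598


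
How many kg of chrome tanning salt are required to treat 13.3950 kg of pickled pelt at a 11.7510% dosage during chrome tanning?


Formula: Chrome = substrate * pct / 100
Substituting: Chrome = 13.3950 * 11.7510 / 100
Result: 1.5740 kg


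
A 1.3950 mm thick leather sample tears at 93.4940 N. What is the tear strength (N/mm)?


Formula: Tear strength = force / thickness
Substituting: Tear strength = 93.4940 / 1.3950
Result: 67.0208 N/mm


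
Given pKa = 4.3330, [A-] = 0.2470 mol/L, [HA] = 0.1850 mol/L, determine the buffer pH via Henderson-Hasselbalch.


ratio = [A-] / [HA] = 0.2470 / 0.1850 = 1.3351
log10(ratio) = 0.1255
pH = pKa + log10(ratio) = 4.3330 + 0.1255 = 4.4585


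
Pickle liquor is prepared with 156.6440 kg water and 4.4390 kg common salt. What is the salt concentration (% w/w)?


Formula: Conc = salt / (water + salt) * 100
Substituting: Conc = 4.4390 / (156.6440 + 4.4390) * 100
Result: 2.7557 %


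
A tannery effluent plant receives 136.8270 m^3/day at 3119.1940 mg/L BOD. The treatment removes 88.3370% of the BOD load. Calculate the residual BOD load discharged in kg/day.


Load_in = volume * conc / 1000 = 136.8270 * 3119.1940 / 1000 = 426.7900 kg/day
Removed = Load_in * eff / 100 = 426.7900 * 88.3370 / 100 = 377.0134 kg/day
Load_out = Load_in - Removed = 426.7900 - 377.0134 = 49.7765 kg/day


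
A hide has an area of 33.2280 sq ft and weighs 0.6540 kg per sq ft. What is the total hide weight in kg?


Formula: Weight = area * weight_per_sqft
Substituting: Weight = 33.2280 * 0.6540
Result: 21.7311 kg


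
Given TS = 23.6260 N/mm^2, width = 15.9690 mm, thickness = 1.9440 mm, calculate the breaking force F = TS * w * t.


Formula: F = TS * w * t
Substituting: F = 23.6260 * 15.9690 * 1.9440
Result: 733.4393 N
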